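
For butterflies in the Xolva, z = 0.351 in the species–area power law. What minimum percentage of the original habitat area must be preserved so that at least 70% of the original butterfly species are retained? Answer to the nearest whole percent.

36%

Need (A_new/A_old)^0.351 = 0.7, so A_new/A_old = 0.7^(1/0.351) = 0.7^2.849
ln(A_new/A_old) = ln 0.7 / 0.351 = -0.3567 / 0.351 = -1.0162
A_new/A_old = e^-1.0162 ≈ 0.362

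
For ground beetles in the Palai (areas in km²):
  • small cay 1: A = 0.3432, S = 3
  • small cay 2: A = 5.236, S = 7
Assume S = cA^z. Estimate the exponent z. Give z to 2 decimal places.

Taking logs: ln S = ln c + z ln A, so z = (ln S₂ − ln S₁)/(ln A₂ − ln A₁).
z = ln(7/3) / ln(5.236/0.3432) = ln(2.333) / ln(15.26) = 0.8473 / 2.7250 = 0.3109

0.31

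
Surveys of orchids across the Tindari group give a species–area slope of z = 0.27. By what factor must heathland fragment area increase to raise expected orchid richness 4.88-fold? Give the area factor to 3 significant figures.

(A₂/A₁)^0.27 = 4.88, so A₂/A₁ = 4.88^(1/0.27) = 4.88^3.704
ln(A₂/A₁) = ln 4.88 / 0.27 = 1.5851 / 0.27 = 5.8709
A₂/A₁ = e^5.8709 ≈ 354.6

355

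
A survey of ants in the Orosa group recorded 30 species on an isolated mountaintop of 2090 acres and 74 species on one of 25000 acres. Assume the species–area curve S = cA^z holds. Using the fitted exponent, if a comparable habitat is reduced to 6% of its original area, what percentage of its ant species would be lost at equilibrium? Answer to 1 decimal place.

z = ln(74/30) / ln(25000/2090) = 0.9029 / 2.4817 = 0.3638
S_new/S_old = (A_new/A_old)^z = 0.06^0.3638 = exp(0.3638 × -2.8134) = 0.3593
Fraction lost = 1 − 0.3593 = 0.6407

64.1%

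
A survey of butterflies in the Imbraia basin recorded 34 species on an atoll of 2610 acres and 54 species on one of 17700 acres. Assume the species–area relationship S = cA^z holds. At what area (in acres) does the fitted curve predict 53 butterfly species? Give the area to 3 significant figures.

z = ln(54/34) / ln(17700/2610) = 0.4626 / 1.9142 = 0.2417
c = 34 / 2610^0.2417 = 34 / 6.695 = 5.079
A = (53/5.079)^(1/0.2417) ⇒ ln A = ln(10.44)/0.2417 = 9.7040
A = e^9.7040 ≈ 16383 acres

16400 acres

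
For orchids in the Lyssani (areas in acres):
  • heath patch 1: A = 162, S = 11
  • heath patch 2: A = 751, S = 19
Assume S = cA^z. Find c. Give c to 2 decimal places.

z = ln(S₂/S₁) / ln(A₂/A₁) = ln(19/11) / ln(751/162) = 0.5465 / 1.5338 = 0.3563
c = S₁ / A₁^z = 11 / 162^0.3563 = 11 / 6.128 = 1.795

1.80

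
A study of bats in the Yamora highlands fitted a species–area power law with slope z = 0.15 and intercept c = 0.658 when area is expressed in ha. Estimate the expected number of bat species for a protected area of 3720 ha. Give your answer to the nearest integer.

S = 0.658 × 3720^0.15 = 0.658 × 3.432 ≈ 2.258

2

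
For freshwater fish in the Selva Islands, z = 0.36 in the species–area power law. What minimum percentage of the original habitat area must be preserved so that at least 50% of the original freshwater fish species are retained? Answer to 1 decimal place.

Need (A_new/A_old)^0.36 = 0.5, so A_new/A_old = 0.5^(1/0.36) = 0.5^2.778
ln(A_new/A_old) = ln 0.5 / 0.36 = -0.6931 / 0.36 = -1.9254
A_new/A_old = e^-1.9254 ≈ 0.1458

14.6%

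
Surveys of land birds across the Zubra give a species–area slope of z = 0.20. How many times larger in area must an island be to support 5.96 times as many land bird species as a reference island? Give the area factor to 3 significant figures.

(A₂/A₁)^0.2 = 5.96, so A₂/A₁ = 5.96^(1/0.2) = 5.96^5
ln(A₂/A₁) = ln 5.96 / 0.2 = 1.7851 / 0.2 = 8.9254
A₂/A₁ = e^8.9254 ≈ 7520

7520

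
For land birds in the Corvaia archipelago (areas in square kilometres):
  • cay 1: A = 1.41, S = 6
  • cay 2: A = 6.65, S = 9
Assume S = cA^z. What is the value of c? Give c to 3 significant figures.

z = ln(S₂/S₁) / ln(A₂/A₁) = ln(9/6) / ln(6.65/1.41) = 0.4055 / 1.5510 = 0.2614
c = S₁ / A₁^z = 6 / 1.41^0.2614 = 6 / 1.094 = 5.485

5.48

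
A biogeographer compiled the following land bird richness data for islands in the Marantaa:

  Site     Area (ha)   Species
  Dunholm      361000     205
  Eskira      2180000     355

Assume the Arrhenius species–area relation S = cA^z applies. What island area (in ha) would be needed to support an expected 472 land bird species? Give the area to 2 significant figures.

5500000 ha

z = ln(355/205) / ln(2180000/361000) = 0.5491 / 1.7982 = 0.3054
c = 205 / 361000^0.3054 = 205 / 49.78 = 4.118
A = (472/4.118)^(1/0.3054) ⇒ ln A = ln(114.6)/0.3054 = 15.5277
A = e^15.5277 ≈ 5541028 ha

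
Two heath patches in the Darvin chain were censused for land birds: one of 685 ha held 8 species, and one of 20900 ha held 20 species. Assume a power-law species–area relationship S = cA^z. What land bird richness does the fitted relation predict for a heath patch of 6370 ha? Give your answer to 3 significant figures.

z = ln(20/8) / ln(20900/685) = 0.9163 / 3.4181 = 0.2681
c = 8 / 685^0.2681 = 8 / 5.757 = 1.39
S₃ = 1.39 × 6370^0.2681 = 1.39 × 10.47 ≈ 14.54

14.5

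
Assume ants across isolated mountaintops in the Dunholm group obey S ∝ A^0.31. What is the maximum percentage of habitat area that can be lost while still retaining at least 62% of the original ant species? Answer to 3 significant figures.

78.6%

Need (A_new/A_old)^0.31 = 0.62, so A_new/A_old = 0.62^(1/0.31) = 0.62^3.226
ln(A_new/A_old) = ln 0.62 / 0.31 = -0.4780 / 0.31 = -1.5421
A_new/A_old = e^-1.5421 ≈ 0.2139
Fraction that can be lost = 1 − 0.2139 = 0.7861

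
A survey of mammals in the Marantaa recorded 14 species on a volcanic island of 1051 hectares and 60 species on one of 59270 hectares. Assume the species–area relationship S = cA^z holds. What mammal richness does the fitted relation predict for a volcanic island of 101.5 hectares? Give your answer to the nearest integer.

6

z = ln(60/14) / ln(59270/1051) = 1.4553 / 4.0324 = 0.3609
c = 14 / 1051^0.3609 = 14 / 12.32 = 1.137
S₃ = 1.137 × 101.5^0.3609 = 1.137 × 5.298 ≈ 6.022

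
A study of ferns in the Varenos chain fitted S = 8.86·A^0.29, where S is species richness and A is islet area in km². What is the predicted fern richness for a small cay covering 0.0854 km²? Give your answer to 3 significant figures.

S = 8.86 × 0.0854^0.29
ln S = ln 8.86 + 0.29 × ln 0.0854 = 2.1815 + 0.29 × -2.4604 = 1.4680
S = e^1.4680 ≈ 4.341

4.34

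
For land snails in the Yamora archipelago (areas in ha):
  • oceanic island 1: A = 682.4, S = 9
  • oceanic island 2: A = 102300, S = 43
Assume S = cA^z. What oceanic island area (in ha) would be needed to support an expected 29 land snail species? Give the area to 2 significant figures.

29000 ha

z = ln(43/9) / ln(102300/682.4) = 1.5640 / 5.0100 = 0.3122
c = 9 / 682.4^0.3122 = 9 / 7.668 = 1.174
A = (29/1.174)^(1/0.3122) ⇒ ln A = ln(24.71)/0.3122 = 10.2738
A = e^10.2738 ≈ 28965 ha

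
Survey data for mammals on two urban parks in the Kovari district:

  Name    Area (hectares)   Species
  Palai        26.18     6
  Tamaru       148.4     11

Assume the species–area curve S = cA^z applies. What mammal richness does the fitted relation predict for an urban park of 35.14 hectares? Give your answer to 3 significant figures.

z = ln(11/6) / ln(148.4/26.18) = 0.6061 / 1.7349 = 0.3494
c = 6 / 26.18^0.3494 = 6 / 3.129 = 1.918
S₃ = 1.918 × 35.14^0.3494 = 1.918 × 3.468 ≈ 6.65

6.65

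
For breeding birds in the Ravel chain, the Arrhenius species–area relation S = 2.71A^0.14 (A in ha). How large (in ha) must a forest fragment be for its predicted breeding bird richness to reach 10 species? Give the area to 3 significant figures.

11200 ha

10 = 2.71 × A^0.14  ⇒  A^0.14 = 10/2.71 = 3.69
ln A = ln(3.69) / 0.14 = 1.3056 / 0.14 = 9.3260
A = e^9.3260 ≈ 11226 ha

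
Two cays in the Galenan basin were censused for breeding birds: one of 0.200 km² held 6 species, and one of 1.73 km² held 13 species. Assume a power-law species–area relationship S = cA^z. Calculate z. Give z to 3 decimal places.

Taking logs: ln S = ln c + z ln A, so z = (ln S₂ − ln S₁)/(ln A₂ − ln A₁).
z = ln(13/6) / ln(1.73/0.2) = ln(2.167) / ln(8.65) = 0.7732 / 2.1576 = 0.3584

0.358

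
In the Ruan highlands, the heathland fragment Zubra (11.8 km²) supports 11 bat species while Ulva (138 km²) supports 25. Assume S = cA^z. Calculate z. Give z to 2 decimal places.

Taking logs: ln S = ln c + z ln A, so z = (ln S₂ − ln S₁)/(ln A₂ − ln A₁).
z = ln(25/11) / ln(138/11.8) = ln(2.273) / ln(11.69) = 0.8210 / 2.4592 = 0.3338

0.33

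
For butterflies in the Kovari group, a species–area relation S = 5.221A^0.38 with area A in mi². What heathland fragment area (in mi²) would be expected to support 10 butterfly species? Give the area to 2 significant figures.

5.5 mi²

10 = 5.221 × A^0.38  ⇒  A^0.38 = 10/5.221 = 1.915
ln A = ln(1.915) / 0.38 = 0.6499 / 0.38 = 1.7103
A = e^1.7103 ≈ 5.53 mi²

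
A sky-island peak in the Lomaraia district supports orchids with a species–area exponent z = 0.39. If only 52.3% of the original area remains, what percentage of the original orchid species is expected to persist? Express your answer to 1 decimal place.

S_new/S_old = (A_new/A_old)^z = 0.523^0.39
= exp(0.39 × ln 0.523) = exp(0.39 × -0.6482) = exp(-0.2528) ≈ 0.7766

77.7%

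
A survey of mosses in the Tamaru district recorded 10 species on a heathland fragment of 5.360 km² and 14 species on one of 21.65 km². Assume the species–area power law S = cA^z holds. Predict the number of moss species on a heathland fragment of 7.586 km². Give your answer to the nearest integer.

11

z = ln(14/10) / ln(21.65/5.36) = 0.3365 / 1.3960 = 0.2410
c = 10 / 5.36^0.2410 = 10 / 1.499 = 6.672
S₃ = 6.672 × 7.586^0.2410 = 6.672 × 1.63 ≈ 10.87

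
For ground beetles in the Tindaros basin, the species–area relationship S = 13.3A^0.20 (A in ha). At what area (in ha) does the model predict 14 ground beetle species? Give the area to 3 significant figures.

1.29 ha

14 = 13.3 × A^0.2  ⇒  A^0.2 = 14/13.3 = 1.053
ln A = ln(1.053) / 0.2 = 0.0513 / 0.2 = 0.2565
A = e^0.2565 ≈ 1.292 ha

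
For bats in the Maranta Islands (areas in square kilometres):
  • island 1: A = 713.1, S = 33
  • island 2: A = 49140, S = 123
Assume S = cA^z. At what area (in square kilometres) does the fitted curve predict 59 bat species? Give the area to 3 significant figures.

z = ln(123/33) / ln(49140/713.1) = 1.3157 / 4.2328 = 0.3108
c = 33 / 713.1^0.3108 = 33 / 7.706 = 4.282
A = (59/4.282)^(1/0.3108) ⇒ ln A = ln(13.78)/0.3108 = 8.4389
A = e^8.4389 ≈ 4624 square kilometres

4620 square kilometres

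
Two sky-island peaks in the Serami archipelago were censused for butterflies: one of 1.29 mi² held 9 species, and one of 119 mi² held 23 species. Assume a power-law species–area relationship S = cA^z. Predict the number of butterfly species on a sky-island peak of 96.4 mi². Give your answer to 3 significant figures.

22.0

z = ln(23/9) / ln(119/1.29) = 0.9383 / 4.5245 = 0.2074
c = 9 / 1.29^0.2074 = 9 / 1.054 = 8.537
S₃ = 8.537 × 96.4^0.2074 = 8.537 × 2.579 ≈ 22.02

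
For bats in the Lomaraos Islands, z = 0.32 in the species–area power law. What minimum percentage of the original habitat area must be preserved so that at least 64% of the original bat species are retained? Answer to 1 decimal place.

Need (A_new/A_old)^0.32 = 0.64, so A_new/A_old = 0.64^(1/0.32) = 0.64^3.125
ln(A_new/A_old) = ln 0.64 / 0.32 = -0.4463 / 0.32 = -1.3946
A_new/A_old = e^-1.3946 ≈ 0.2479

24.8%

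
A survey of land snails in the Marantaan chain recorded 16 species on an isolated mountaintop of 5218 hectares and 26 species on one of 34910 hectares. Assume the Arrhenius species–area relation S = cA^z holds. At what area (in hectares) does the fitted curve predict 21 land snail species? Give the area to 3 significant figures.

15100 hectares

z = ln(26/16) / ln(34910/5218) = 0.4855 / 1.9007 = 0.2554
c = 16 / 5218^0.2554 = 16 / 8.904 = 1.797
A = (21/1.797)^(1/0.2554) ⇒ ln A = ln(11.69)/0.2554 = 9.6244
A = e^9.6244 ≈ 15130 hectares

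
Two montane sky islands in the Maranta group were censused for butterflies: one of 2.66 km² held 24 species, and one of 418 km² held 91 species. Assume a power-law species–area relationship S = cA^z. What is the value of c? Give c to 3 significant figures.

z = ln(S₂/S₁) / ln(A₂/A₁) = ln(91/24) / ln(418/2.66) = 1.3328 / 5.0572 = 0.2635
c = S₁ / A₁^z = 24 / 2.66^0.2635 = 24 / 1.294 = 18.55

18.5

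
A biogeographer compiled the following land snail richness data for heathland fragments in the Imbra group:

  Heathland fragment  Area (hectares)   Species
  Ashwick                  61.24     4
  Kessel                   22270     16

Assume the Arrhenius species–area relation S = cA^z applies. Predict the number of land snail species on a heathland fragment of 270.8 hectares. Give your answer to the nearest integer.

z = ln(16/4) / ln(22270/61.24) = 1.3863 / 5.8962 = 0.2351
c = 4 / 61.24^0.2351 = 4 / 2.631 = 1.52
S₃ = 1.52 × 270.8^0.2351 = 1.52 × 3.732 ≈ 5.674

6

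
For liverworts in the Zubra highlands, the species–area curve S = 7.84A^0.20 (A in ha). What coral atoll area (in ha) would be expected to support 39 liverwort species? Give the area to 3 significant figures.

3050 ha

39 = 7.84 × A^0.2  ⇒  A^0.2 = 39/7.84 = 4.974
ln A = ln(4.974) / 0.2 = 1.6043 / 0.2 = 8.0216
A = e^8.0216 ≈ 3046 ha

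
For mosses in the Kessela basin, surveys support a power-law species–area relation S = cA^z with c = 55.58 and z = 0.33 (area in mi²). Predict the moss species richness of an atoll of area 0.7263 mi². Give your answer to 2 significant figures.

50

S = 55.58 × 0.7263^0.33 = 55.58 × 0.8998 ≈ 50.01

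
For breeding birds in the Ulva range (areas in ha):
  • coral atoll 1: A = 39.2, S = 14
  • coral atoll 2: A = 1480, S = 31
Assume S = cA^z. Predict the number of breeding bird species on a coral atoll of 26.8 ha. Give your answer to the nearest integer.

13

z = ln(31/14) / ln(1480/39.2) = 0.7949 / 3.6311 = 0.2189
c = 14 / 39.2^0.2189 = 14 / 2.233 = 6.271
S₃ = 6.271 × 26.8^0.2189 = 6.271 × 2.054 ≈ 12.88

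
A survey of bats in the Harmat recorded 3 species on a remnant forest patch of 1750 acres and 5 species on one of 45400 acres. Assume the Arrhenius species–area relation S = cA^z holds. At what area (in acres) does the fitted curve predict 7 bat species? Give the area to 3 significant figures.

388000 acres

z = ln(5/3) / ln(45400/1750) = 0.5108 / 3.2559 = 0.1569
c = 3 / 1750^0.1569 = 3 / 3.227 = 0.9296
A = (7/0.9296)^(1/0.1569) ⇒ ln A = ln(7.53)/0.1569 = 12.8679
A = e^12.8679 ≈ 387655 acres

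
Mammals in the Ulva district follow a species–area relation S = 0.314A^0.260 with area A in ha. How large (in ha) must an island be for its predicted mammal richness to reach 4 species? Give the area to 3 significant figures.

17800 ha

4 = 0.314 × A^0.26  ⇒  A^0.26 = 4/0.314 = 12.74
ln A = ln(12.74) / 0.26 = 2.5447 / 0.26 = 9.7871
A = e^9.7871 ≈ 17803 ha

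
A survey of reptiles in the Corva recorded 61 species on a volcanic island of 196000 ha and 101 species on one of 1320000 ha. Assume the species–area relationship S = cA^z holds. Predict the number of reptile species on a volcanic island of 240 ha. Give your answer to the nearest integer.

10

z = ln(101/61) / ln(1320000/196000) = 0.5042 / 1.9073 = 0.2644
c = 61 / 196000^0.2644 = 61 / 25.07 = 2.433
S₃ = 2.433 × 240^0.2644 = 2.433 × 4.259 ≈ 10.36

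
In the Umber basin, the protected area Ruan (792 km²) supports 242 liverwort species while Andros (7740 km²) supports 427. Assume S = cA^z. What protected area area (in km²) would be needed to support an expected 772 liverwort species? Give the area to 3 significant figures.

z = ln(427/242) / ln(7740/792) = 0.5678 / 2.2796 = 0.2491
c = 242 / 792^0.2491 = 242 / 5.273 = 45.89
A = (772/45.89)^(1/0.2491) ⇒ ln A = ln(16.82)/0.2491 = 11.3315
A = e^11.3315 ≈ 83410 km²

83400 km²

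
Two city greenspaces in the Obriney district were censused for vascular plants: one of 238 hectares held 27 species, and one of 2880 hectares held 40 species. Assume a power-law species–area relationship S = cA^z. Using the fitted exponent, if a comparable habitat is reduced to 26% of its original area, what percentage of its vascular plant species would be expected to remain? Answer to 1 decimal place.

z = ln(40/27) / ln(2880/238) = 0.3930 / 2.4933 = 0.1576
S_new/S_old = (A_new/A_old)^z = 0.26^0.1576 = exp(0.1576 × -1.3471) = 0.8087

80.9%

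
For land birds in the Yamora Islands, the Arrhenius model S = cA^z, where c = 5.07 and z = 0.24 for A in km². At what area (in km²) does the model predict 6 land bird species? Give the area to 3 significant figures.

2.02 km²

6 = 5.07 × A^0.24  ⇒  A^0.24 = 6/5.07 = 1.183
ln A = ln(1.183) / 0.24 = 0.1684 / 0.24 = 0.7017
A = e^0.7017 ≈ 2.017 km²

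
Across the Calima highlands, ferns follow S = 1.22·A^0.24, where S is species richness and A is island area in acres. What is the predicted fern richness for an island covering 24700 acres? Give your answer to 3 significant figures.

S = 1.22 × 24700^0.24 = 1.22 × 11.33 ≈ 13.82

13.8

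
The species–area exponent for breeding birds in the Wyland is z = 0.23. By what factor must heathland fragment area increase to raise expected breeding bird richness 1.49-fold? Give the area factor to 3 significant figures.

5.66

(A₂/A₁)^0.23 = 1.49, so A₂/A₁ = 1.49^(1/0.23) = 1.49^4.348
ln(A₂/A₁) = ln 1.49 / 0.23 = 0.3988 / 0.23 = 1.7338
A₂/A₁ = e^1.7338 ≈ 5.662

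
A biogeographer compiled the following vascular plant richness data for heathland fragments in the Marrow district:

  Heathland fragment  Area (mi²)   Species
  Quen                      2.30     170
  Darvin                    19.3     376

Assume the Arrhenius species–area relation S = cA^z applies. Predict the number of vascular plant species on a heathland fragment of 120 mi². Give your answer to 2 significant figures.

740

z = ln(376/170) / ln(19.3/2.3) = 0.7938 / 2.1272 = 0.3732
c = 170 / 2.3^0.3732 = 170 / 1.365 = 124.6
S₃ = 124.6 × 120^0.3732 = 124.6 × 5.969 ≈ 743.6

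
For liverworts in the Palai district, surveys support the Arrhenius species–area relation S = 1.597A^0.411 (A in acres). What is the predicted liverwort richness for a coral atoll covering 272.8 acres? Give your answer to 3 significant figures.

S = 1.597 × 272.8^0.411
ln S = ln 1.597 + 0.411 × ln 272.8 = 0.4681 + 0.411 × 5.6087 = 2.7733
S = e^2.7733 ≈ 16.01

16.0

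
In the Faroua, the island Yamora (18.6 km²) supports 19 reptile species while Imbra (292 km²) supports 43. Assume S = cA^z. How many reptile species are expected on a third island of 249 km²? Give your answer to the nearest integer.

41

z = ln(43/19) / ln(292/18.6) = 0.8168 / 2.7536 = 0.2966
c = 19 / 18.6^0.2966 = 19 / 2.38 = 7.984
S₃ = 7.984 × 249^0.2966 = 7.984 × 5.138 ≈ 41.02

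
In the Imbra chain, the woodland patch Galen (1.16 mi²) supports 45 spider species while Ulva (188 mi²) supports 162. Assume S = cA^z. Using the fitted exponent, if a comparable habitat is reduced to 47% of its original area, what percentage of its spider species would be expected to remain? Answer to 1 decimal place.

82.7%

z = ln(162/45) / ln(188/1.16) = 1.2809 / 5.0880 = 0.2518
S_new/S_old = (A_new/A_old)^z = 0.47^0.2518 = exp(0.2518 × -0.7550) = 0.8269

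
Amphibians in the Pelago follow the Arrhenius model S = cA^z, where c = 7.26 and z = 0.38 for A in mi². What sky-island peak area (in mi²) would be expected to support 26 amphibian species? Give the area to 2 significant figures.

26 = 7.26 × A^0.38  ⇒  A^0.38 = 26/7.26 = 3.581
ln A = ln(3.581) / 0.38 = 1.2757 / 0.38 = 3.3571
A = e^3.3571 ≈ 28.71 mi²

29 mi²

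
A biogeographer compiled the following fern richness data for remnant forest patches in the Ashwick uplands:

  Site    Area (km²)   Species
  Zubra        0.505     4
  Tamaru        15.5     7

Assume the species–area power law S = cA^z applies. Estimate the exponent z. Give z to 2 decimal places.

0.16

Taking logs: ln S = ln c + z ln A, so z = (ln S₂ − ln S₁)/(ln A₂ − ln A₁).
z = ln(7/4) / ln(15.5/0.505) = ln(1.75) / ln(30.69) = 0.5596 / 3.4240 = 0.1634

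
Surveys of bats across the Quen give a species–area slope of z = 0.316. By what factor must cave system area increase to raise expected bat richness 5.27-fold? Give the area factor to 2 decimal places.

(A₂/A₁)^0.316 = 5.27, so A₂/A₁ = 5.27^(1/0.316) = 5.27^3.165
ln(A₂/A₁) = ln 5.27 / 0.316 = 1.6620 / 0.316 = 5.2596
A₂/A₁ = e^5.2596 ≈ 192.4

192.40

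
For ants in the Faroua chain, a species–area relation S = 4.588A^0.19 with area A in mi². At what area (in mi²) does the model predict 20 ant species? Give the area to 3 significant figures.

20 = 4.588 × A^0.19  ⇒  A^0.19 = 20/4.588 = 4.359
ln A = ln(4.359) / 0.19 = 1.4723 / 0.19 = 7.7489
A = e^7.7489 ≈ 2319 mi²

2320 mi²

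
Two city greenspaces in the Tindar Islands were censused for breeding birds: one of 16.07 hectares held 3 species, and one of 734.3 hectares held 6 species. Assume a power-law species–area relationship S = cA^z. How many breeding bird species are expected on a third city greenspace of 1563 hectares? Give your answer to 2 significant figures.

6.9

z = ln(6/3) / ln(734.3/16.07) = 0.6931 / 3.8220 = 0.1814
c = 3 / 16.07^0.1814 = 3 / 1.655 = 1.813
S₃ = 1.813 × 1563^0.1814 = 1.813 × 3.795 ≈ 6.881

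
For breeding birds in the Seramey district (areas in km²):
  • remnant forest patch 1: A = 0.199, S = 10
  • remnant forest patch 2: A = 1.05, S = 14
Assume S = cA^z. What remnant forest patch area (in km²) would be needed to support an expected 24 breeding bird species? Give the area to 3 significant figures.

15.1 km²

z = ln(14/10) / ln(1.05/0.199) = 0.3365 / 1.6632 = 0.2023
c = 10 / 0.199^0.2023 = 10 / 0.7214 = 13.86
A = (24/13.86)^(1/0.2023) ⇒ ln A = ln(1.731)/0.2023 = 2.7131
A = e^2.7131 ≈ 15.08 km²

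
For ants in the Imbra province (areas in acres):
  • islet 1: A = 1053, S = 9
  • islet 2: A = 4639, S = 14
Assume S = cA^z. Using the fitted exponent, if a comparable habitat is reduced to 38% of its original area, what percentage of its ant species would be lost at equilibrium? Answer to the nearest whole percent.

25%

z = ln(14/9) / ln(4639/1053) = 0.4418 / 1.4829 = 0.2980
S_new/S_old = (A_new/A_old)^z = 0.38^0.2980 = exp(0.2980 × -0.9676) = 0.7495
Fraction lost = 1 − 0.7495 = 0.2505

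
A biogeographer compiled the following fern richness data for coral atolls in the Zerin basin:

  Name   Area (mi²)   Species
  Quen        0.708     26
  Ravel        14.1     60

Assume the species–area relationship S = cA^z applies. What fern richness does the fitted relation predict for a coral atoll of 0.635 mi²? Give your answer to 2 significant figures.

z = ln(60/26) / ln(14.1/0.708) = 0.8362 / 2.9915 = 0.2795
c = 26 / 0.708^0.2795 = 26 / 0.908 = 28.63
S₃ = 28.63 × 0.635^0.2795 = 28.63 × 0.8808 ≈ 25.22

25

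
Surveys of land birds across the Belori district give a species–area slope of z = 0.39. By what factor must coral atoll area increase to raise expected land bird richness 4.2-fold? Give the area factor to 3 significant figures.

39.6

(A₂/A₁)^0.39 = 4.2, so A₂/A₁ = 4.2^(1/0.39) = 4.2^2.564
ln(A₂/A₁) = ln 4.2 / 0.39 = 1.4351 / 0.39 = 3.6797
A₂/A₁ = e^3.6797 ≈ 39.63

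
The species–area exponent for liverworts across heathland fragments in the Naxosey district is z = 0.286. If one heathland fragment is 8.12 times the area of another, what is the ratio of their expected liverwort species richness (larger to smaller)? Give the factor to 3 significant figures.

S₂/S₁ = (A₂/A₁)^z = 8.12^0.286
ln(S₂/S₁) = 0.286 × ln 8.12 = 0.286 × 2.0943 = 0.5990
S₂/S₁ = e^0.5990 ≈ 1.82

1.82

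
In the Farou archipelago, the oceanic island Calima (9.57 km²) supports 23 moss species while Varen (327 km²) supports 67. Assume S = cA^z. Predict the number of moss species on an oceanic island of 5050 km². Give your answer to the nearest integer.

z = ln(67/23) / ln(327/9.57) = 1.0692 / 3.5313 = 0.3028
c = 23 / 9.57^0.3028 = 23 / 1.982 = 11.61
S₃ = 11.61 × 5050^0.3028 = 11.61 × 13.22 ≈ 153.5

153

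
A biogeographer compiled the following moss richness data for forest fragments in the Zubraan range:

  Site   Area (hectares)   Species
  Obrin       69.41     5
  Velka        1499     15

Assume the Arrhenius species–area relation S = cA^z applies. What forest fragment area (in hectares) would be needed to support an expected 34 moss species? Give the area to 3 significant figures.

14800 hectares

z = ln(15/5) / ln(1499/69.41) = 1.0986 / 3.0725 = 0.3576
c = 5 / 69.41^0.3576 = 5 / 4.554 = 1.098
A = (34/1.098)^(1/0.3576) ⇒ ln A = ln(30.97)/0.3576 = 9.6011
A = e^9.6011 ≈ 14782 hectares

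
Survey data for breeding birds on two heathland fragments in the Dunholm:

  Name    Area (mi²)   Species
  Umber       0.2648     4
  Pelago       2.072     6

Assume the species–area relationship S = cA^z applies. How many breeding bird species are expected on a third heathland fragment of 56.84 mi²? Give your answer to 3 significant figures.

11.5

z = ln(6/4) / ln(2.072/0.2648) = 0.4055 / 2.0573 = 0.1971
c = 4 / 0.2648^0.1971 = 4 / 0.7696 = 5.198
S₃ = 5.198 × 56.84^0.1971 = 5.198 × 2.217 ≈ 11.52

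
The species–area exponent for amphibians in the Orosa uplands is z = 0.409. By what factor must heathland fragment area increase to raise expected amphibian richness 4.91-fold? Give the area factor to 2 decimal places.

48.94

(A₂/A₁)^0.409 = 4.91, so A₂/A₁ = 4.91^(1/0.409) = 4.91^2.445
ln(A₂/A₁) = ln 4.91 / 0.409 = 1.5913 / 0.409 = 3.8906
A₂/A₁ = e^3.8906 ≈ 48.94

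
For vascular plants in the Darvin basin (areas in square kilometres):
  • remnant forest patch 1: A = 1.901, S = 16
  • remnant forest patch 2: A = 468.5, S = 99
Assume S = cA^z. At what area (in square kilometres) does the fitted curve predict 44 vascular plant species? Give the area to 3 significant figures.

40.4 square kilometres

z = ln(99/16) / ln(468.5/1.901) = 1.8225 / 5.5072 = 0.3309
c = 16 / 1.901^0.3309 = 16 / 1.237 = 12.94
A = (44/12.94)^(1/0.3309) ⇒ ln A = ln(3.401)/0.3309 = 3.6991
A = e^3.6991 ≈ 40.41 square kilometres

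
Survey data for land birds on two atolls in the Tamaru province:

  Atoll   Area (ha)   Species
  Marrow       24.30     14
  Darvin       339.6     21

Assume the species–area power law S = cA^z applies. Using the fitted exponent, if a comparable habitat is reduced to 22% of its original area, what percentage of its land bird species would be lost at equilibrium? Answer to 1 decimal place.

z = ln(21/14) / ln(339.6/24.3) = 0.4055 / 2.6373 = 0.1537
S_new/S_old = (A_new/A_old)^z = 0.22^0.1537 = exp(0.1537 × -1.5141) = 0.7923
Fraction lost = 1 − 0.7923 = 0.2077

20.8%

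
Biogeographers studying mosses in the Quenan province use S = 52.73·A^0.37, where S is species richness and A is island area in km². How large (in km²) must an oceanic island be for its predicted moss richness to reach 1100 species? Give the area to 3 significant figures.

1100 = 52.73 × A^0.37  ⇒  A^0.37 = 1100/52.73 = 20.86
ln A = ln(20.86) / 0.37 = 3.0379 / 0.37 = 8.2105
A = e^8.2105 ≈ 3679 km²

3680 km²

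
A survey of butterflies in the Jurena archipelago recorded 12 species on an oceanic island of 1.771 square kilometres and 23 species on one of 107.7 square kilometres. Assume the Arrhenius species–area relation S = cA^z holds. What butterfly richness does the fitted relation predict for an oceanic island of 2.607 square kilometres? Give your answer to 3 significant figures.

12.8

z = ln(23/12) / ln(107.7/1.771) = 0.6506 / 4.1078 = 0.1584
c = 12 / 1.771^0.1584 = 12 / 1.095 = 10.96
S₃ = 10.96 × 2.607^0.1584 = 10.96 × 1.164 ≈ 12.76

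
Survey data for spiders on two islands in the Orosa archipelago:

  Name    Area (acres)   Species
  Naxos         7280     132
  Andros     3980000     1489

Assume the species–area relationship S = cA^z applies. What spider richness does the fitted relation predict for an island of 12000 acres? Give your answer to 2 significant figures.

160

z = ln(1489/132) / ln(3980000/7280) = 2.4231 / 6.3039 = 0.3844
c = 132 / 7280^0.3844 = 132 / 30.51 = 4.326
S₃ = 4.326 × 12000^0.3844 = 4.326 × 36.98 ≈ 160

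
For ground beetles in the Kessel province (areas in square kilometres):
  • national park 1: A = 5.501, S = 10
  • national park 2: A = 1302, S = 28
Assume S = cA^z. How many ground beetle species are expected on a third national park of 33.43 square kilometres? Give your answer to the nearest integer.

14

z = ln(28/10) / ln(1302/5.501) = 1.0296 / 5.4667 = 0.1883
c = 10 / 5.501^0.1883 = 10 / 1.379 = 7.253
S₃ = 7.253 × 33.43^0.1883 = 7.253 × 1.937 ≈ 14.05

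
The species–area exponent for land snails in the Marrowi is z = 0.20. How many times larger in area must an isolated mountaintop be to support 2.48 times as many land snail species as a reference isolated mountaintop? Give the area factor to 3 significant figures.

(A₂/A₁)^0.2 = 2.48, so A₂/A₁ = 2.48^(1/0.2) = 2.48^5
ln(A₂/A₁) = ln 2.48 / 0.2 = 0.9083 / 0.2 = 4.5413
A₂/A₁ = e^4.5413 ≈ 93.81

93.8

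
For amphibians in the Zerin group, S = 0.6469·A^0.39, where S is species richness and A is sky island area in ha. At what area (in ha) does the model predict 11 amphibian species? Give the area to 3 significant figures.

1430 ha

11 = 0.6469 × A^0.39  ⇒  A^0.39 = 11/0.6469 = 17
ln A = ln(17) / 0.39 = 2.8335 / 0.39 = 7.2653
A = e^7.2653 ≈ 1430 ha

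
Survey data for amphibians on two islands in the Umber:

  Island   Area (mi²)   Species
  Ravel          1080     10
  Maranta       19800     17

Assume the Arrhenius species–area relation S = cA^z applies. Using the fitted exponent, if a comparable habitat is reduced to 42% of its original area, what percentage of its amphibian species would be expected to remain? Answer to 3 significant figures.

85.4%

z = ln(17/10) / ln(19800/1080) = 0.5306 / 2.9087 = 0.1824
S_new/S_old = (A_new/A_old)^z = 0.42^0.1824 = exp(0.1824 × -0.8675) = 0.8536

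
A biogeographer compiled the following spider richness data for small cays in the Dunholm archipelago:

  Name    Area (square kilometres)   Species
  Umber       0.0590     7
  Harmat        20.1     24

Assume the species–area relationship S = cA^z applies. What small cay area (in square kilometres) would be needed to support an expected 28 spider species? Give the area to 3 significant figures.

41.7 square kilometres

z = ln(24/7) / ln(20.1/0.059) = 1.2321 / 5.8309 = 0.2113
c = 7 / 0.059^0.2113 = 7 / 0.5499 = 12.73
A = (28/12.73)^(1/0.2113) ⇒ ln A = ln(2.2)/0.2113 = 3.7302
A = e^3.7302 ≈ 41.69 square kilometres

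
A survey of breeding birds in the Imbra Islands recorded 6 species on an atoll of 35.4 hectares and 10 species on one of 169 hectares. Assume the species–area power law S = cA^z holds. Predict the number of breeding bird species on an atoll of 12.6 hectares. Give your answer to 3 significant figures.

z = ln(10/6) / ln(169/35.4) = 0.5108 / 1.5632 = 0.3268
c = 6 / 35.4^0.3268 = 6 / 3.208 = 1.871
S₃ = 1.871 × 12.6^0.3268 = 1.871 × 2.289 ≈ 4.281

4.28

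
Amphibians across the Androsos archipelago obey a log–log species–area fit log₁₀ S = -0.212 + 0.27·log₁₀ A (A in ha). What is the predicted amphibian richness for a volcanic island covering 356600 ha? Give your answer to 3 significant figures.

19.4

S = 0.6138 × 356600^0.27
ln S = ln 0.6138 + 0.27 × ln 356600 = -0.4881 + 0.27 × 12.7844 = 2.9636
S = e^2.9636 ≈ 19.37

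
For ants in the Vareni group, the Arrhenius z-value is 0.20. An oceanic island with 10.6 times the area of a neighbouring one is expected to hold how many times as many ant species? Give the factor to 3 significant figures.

S₂/S₁ = (A₂/A₁)^z = 10.6^0.2
ln(S₂/S₁) = 0.2 × ln 10.6 = 0.2 × 2.3609 = 0.4722
S₂/S₁ = e^0.4722 ≈ 1.603

1.60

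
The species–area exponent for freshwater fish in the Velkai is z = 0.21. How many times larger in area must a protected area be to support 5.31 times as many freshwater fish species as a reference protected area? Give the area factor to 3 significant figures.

(A₂/A₁)^0.21 = 5.31, so A₂/A₁ = 5.31^(1/0.21) = 5.31^4.762
ln(A₂/A₁) = ln 5.31 / 0.21 = 1.6696 / 0.21 = 7.9504
A₂/A₁ = e^7.9504 ≈ 2837

2840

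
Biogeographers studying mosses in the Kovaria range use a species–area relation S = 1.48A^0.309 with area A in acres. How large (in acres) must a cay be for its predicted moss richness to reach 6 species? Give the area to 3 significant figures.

6 = 1.48 × A^0.309  ⇒  A^0.309 = 6/1.48 = 4.054
ln A = ln(4.054) / 0.309 = 1.3997 / 0.309 = 4.5298
A = e^4.5298 ≈ 92.74 acres

92.7 acres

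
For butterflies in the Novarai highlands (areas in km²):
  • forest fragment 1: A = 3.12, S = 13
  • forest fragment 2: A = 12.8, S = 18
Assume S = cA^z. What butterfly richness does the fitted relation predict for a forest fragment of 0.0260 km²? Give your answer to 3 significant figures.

z = ln(18/13) / ln(12.8/3.12) = 0.3254 / 1.4116 = 0.2305
c = 13 / 3.12^0.2305 = 13 / 1.3 = 10
S₃ = 10 × 0.026^0.2305 = 10 × 0.4311 ≈ 4.311

4.31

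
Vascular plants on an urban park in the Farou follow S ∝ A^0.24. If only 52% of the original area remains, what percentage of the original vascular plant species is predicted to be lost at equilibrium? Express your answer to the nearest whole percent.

S_new/S_old = (A_new/A_old)^z = 0.52^0.24
= exp(0.24 × ln 0.52) = exp(0.24 × -0.6539) = exp(-0.1569) ≈ 0.8548
Fraction lost = 1 − 0.8548 = 0.1452

15%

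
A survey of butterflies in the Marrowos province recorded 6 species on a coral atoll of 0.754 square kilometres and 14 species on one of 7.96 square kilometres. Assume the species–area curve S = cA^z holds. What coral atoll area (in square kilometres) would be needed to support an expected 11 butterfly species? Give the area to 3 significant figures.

4.07 square kilometres

z = ln(14/6) / ln(7.96/0.754) = 0.8473 / 2.3568 = 0.3595
c = 6 / 0.754^0.3595 = 6 / 0.9035 = 6.641
A = (11/6.641)^(1/0.3595) ⇒ ln A = ln(1.656)/0.3595 = 1.4036
A = e^1.4036 ≈ 4.07 square kilometres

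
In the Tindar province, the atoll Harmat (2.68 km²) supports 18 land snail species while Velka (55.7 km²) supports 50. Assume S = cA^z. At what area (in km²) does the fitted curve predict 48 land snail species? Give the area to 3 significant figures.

z = ln(50/18) / ln(55.7/2.68) = 1.0217 / 3.0342 = 0.3367
c = 18 / 2.68^0.3367 = 18 / 1.394 = 12.92
A = (48/12.92)^(1/0.3367) ⇒ ln A = ln(3.716)/0.3367 = 3.8987
A = e^3.8987 ≈ 49.34 km²

49.3 km²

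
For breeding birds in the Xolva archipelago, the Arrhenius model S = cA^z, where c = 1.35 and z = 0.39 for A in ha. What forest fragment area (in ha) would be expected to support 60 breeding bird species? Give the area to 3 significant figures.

16800 ha

60 = 1.35 × A^0.39  ⇒  A^0.39 = 60/1.35 = 44.44
ln A = ln(44.44) / 0.39 = 3.7942 / 0.39 = 9.7288
A = e^9.7288 ≈ 16795 ha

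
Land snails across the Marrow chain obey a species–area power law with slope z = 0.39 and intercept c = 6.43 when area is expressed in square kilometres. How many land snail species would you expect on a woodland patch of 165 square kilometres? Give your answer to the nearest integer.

S = 6.43 × 165^0.39 = 6.43 × 7.325 ≈ 47.1

47 species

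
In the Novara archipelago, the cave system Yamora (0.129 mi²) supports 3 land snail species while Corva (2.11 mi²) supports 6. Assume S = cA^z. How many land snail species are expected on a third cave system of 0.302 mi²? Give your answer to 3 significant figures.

z = ln(6/3) / ln(2.11/0.129) = 0.6931 / 2.7946 = 0.2480
c = 3 / 0.129^0.2480 = 3 / 0.6017 = 4.986
S₃ = 4.986 × 0.302^0.2480 = 4.986 × 0.7431 ≈ 3.705

3.70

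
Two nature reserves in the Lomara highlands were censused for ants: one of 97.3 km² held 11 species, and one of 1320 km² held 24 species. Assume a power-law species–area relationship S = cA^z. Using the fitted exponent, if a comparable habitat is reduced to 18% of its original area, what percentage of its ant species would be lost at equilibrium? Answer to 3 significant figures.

40.1%

z = ln(24/11) / ln(1320/97.3) = 0.7802 / 2.6076 = 0.2992
S_new/S_old = (A_new/A_old)^z = 0.18^0.2992 = exp(0.2992 × -1.7148) = 0.5987
Fraction lost = 1 − 0.5987 = 0.4013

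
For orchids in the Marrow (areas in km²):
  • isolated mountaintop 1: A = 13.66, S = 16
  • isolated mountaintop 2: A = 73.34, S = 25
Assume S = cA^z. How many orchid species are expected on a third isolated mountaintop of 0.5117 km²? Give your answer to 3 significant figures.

6.69

z = ln(25/16) / ln(73.34/13.66) = 0.4463 / 1.6806 = 0.2655
c = 16 / 13.66^0.2655 = 16 / 2.002 = 7.991
S₃ = 7.991 × 0.5117^0.2655 = 7.991 × 0.837 ≈ 6.689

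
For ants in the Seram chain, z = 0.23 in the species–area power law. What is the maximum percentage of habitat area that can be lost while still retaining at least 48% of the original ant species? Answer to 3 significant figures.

95.9%

Need (A_new/A_old)^0.23 = 0.48, so A_new/A_old = 0.48^(1/0.23) = 0.48^4.348
ln(A_new/A_old) = ln 0.48 / 0.23 = -0.7340 / 0.23 = -3.1912
A_new/A_old = e^-3.1912 ≈ 0.04112
Fraction that can be lost = 1 − 0.04112 = 0.9589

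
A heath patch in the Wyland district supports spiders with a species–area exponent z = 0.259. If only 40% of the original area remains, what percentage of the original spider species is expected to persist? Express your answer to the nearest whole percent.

79%

S_new/S_old = (A_new/A_old)^z = 0.4^0.259
= exp(0.259 × ln 0.4) = exp(0.259 × -0.9163) = exp(-0.2373) ≈ 0.7887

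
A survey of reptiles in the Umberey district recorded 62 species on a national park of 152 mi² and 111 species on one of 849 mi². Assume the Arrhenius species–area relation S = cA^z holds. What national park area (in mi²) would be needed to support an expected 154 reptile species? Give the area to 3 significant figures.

2230 mi²

z = ln(111/62) / ln(849/152) = 0.5824 / 1.7202 = 0.3386
c = 62 / 152^0.3386 = 62 / 5.479 = 11.32
A = (154/11.32)^(1/0.3386) ⇒ ln A = ln(13.61)/0.3386 = 7.7111
A = e^7.7111 ≈ 2233 mi²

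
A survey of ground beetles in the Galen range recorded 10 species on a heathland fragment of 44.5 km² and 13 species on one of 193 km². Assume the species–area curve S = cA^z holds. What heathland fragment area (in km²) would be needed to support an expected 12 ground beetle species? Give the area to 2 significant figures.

z = ln(13/10) / ln(193/44.5) = 0.2624 / 1.4672 = 0.1788
c = 10 / 44.5^0.1788 = 10 / 1.971 = 5.073
A = (12/5.073)^(1/0.1788) ⇒ ln A = ln(2.366)/0.1788 = 4.8151
A = e^4.8151 ≈ 123.4 km²

120 km²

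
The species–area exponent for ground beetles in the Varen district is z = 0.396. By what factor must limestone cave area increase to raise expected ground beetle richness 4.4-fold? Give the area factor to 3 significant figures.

42.2

(A₂/A₁)^0.396 = 4.4, so A₂/A₁ = 4.4^(1/0.396) = 4.4^2.525
ln(A₂/A₁) = ln 4.4 / 0.396 = 1.4816 / 0.396 = 3.7414
A₂/A₁ = e^3.7414 ≈ 42.16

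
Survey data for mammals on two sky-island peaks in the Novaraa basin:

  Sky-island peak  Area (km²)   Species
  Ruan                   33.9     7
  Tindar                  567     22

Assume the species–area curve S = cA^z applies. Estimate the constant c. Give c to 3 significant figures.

1.67

z = ln(S₂/S₁) / ln(A₂/A₁) = ln(22/7) / ln(567/33.9) = 1.1451 / 2.8169 = 0.4065
c = S₁ / A₁^z = 7 / 33.9^0.4065 = 7 / 4.188 = 1.671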